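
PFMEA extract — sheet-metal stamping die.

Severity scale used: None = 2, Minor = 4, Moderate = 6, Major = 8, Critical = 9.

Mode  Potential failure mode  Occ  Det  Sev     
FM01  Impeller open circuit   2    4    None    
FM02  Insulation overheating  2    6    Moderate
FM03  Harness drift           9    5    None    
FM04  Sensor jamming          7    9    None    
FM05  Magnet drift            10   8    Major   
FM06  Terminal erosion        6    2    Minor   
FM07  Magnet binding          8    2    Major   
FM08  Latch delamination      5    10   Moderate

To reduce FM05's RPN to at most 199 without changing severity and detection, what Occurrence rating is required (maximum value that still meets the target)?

FM05: S=8, O=10, D=8 → current RPN = 640.
Fixed product = 64. Need 64 × O ≤ 199, so O ≤ 199/64 = 3.11.
Maximum integer Occurrence rating = 3 (gives RPN 192; O=4 would give 256 > 199).

3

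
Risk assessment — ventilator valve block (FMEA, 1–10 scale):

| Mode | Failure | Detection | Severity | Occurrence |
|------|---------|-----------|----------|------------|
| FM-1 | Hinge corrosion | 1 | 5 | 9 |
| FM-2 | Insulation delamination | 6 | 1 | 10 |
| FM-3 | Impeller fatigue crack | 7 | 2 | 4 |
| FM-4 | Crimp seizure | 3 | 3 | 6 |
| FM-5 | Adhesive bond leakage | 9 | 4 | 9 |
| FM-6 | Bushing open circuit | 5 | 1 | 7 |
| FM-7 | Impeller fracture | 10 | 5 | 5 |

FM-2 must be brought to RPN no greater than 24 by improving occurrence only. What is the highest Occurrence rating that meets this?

4

FM-2: S=1, O=10, D=6 → current RPN = 60.
Fixed product = 6. Need 6 × O ≤ 24, so O ≤ 24/6 = 4.00.
Maximum integer Occurrence rating = 4 (gives RPN 24; O=5 would give 30 > 24).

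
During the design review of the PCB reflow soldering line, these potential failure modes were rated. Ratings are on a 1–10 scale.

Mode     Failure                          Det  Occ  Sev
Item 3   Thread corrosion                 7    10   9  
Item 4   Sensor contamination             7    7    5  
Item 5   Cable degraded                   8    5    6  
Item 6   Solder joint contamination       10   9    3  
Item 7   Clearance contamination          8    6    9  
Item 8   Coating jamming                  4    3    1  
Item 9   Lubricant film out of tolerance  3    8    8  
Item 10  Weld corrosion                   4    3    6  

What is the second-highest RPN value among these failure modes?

432

RPN = Severity × Occurrence × Detection:
  Item 3: 9 × 10 × 7 = 630
  Item 4: 5 × 7 × 7 = 245
  Item 5: 6 × 5 × 8 = 240
  Item 6: 3 × 9 × 10 = 270
  Item 7: 9 × 6 × 8 = 432
  Item 8: 1 × 3 × 4 = 12
  Item 9: 8 × 8 × 3 = 192
  Item 10: 6 × 3 × 4 = 72
Sorted descending: 630, 432, 270, 245, 240, 192, 72, 12.
The second-highest RPN is 432 (Item 7).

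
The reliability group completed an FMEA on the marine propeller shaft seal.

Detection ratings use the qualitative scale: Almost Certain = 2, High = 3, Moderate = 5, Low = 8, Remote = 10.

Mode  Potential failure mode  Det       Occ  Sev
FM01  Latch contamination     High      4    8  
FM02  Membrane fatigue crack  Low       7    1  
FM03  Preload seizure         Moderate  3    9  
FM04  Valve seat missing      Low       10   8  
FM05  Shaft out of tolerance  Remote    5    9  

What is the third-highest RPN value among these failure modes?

135

RPN = Severity × Occurrence × Detection:
  FM01: 8 × 4 × 3 = 96
  FM02: 1 × 7 × 8 = 56
  FM03: 9 × 3 × 5 = 135
  FM04: 8 × 10 × 8 = 640
  FM05: 9 × 5 × 10 = 450
Sorted descending: 640, 450, 135, 96, 56.
The third-highest RPN is 135 (FM03).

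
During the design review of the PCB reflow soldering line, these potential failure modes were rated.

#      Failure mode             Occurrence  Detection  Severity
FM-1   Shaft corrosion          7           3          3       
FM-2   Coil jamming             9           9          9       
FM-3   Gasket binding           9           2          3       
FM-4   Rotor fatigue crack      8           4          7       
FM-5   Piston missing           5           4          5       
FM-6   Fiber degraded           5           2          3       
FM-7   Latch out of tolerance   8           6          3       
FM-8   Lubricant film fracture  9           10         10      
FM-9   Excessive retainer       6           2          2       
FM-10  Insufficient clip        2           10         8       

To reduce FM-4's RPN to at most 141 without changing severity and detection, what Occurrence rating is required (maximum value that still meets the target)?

5

FM-4: S=7, O=8, D=4 → current RPN = 224.
Fixed product = 28. Need 28 × O ≤ 141, so O ≤ 141/28 = 5.04.
Maximum integer Occurrence rating = 5 (gives RPN 140; O=6 would give 168 > 141).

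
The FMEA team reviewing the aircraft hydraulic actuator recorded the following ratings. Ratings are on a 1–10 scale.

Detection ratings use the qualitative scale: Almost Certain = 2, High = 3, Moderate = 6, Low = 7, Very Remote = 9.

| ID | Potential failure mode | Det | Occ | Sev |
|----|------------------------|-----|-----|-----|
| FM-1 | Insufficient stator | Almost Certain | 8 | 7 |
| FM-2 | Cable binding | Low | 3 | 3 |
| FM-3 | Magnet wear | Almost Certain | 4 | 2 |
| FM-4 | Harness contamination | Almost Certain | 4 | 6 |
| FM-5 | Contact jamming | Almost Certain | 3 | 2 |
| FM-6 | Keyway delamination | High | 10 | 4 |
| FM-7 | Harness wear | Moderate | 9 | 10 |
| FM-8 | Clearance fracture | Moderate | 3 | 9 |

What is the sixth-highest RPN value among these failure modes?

48

RPN = Severity × Occurrence × Detection:
  FM-1: 7 × 8 × 2 = 112
  FM-2: 3 × 3 × 7 = 63
  FM-3: 2 × 4 × 2 = 16
  FM-4: 6 × 4 × 2 = 48
  FM-5: 2 × 3 × 2 = 12
  FM-6: 4 × 10 × 3 = 120
  FM-7: 10 × 9 × 6 = 540
  FM-8: 9 × 3 × 6 = 162
Sorted descending: 540, 162, 120, 112, 63, 48, 16, 12.
The sixth-highest RPN is 48 (FM-4).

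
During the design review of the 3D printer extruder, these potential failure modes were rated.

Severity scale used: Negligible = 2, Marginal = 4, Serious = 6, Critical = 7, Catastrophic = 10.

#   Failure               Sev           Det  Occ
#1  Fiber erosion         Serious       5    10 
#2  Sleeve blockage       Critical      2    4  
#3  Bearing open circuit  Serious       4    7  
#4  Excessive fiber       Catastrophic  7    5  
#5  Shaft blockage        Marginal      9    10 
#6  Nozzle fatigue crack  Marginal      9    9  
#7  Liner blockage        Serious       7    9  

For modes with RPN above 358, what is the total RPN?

738

RPN = Severity × Occurrence × Detection:
  #1: 6 × 10 × 5 = 300
  #2: 7 × 4 × 2 = 56
  #3: 6 × 7 × 4 = 168
  #4: 10 × 5 × 7 = 350
  #5: 4 × 10 × 9 = 360
  #6: 4 × 9 × 9 = 324
  #7: 6 × 9 × 7 = 378
RPN > 358: #5 (360), #7 (378).
Sum: 360 + 378 = 738.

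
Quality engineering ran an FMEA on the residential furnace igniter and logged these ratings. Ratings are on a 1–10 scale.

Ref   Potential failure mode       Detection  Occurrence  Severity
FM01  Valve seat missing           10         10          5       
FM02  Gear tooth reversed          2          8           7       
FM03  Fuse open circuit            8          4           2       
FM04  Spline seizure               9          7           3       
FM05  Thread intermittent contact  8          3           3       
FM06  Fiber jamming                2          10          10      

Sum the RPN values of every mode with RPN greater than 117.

RPN = Severity × Occurrence × Detection:
  FM01: 5 × 10 × 10 = 500
  FM02: 7 × 8 × 2 = 112
  FM03: 2 × 4 × 8 = 64
  FM04: 3 × 7 × 9 = 189
  FM05: 3 × 3 × 8 = 72
  FM06: 10 × 10 × 2 = 200
RPN > 117: FM01 (500), FM04 (189), FM06 (200).
Sum: 500 + 189 + 200 = 889.

889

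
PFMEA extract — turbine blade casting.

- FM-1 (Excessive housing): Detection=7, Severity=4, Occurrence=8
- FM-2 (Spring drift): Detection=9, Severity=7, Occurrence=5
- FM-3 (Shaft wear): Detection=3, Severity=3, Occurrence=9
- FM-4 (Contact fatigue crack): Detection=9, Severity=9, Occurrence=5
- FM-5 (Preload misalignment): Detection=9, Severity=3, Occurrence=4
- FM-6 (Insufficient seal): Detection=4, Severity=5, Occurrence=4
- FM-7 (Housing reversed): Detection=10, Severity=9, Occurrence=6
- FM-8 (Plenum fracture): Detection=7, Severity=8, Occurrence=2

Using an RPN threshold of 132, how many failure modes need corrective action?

RPN = Severity × Occurrence × Detection:
  FM-1: 4 × 8 × 7 = 224
  FM-2: 7 × 5 × 9 = 315
  FM-3: 3 × 9 × 3 = 81
  FM-4: 9 × 5 × 9 = 405
  FM-5: 3 × 4 × 9 = 108
  FM-6: 5 × 4 × 4 = 80
  FM-7: 9 × 6 × 10 = 540
  FM-8: 8 × 2 × 7 = 112
Modes with RPN ≥ 132: FM-1 (224), FM-2 (315), FM-4 (405), FM-7 (540) → 4.

4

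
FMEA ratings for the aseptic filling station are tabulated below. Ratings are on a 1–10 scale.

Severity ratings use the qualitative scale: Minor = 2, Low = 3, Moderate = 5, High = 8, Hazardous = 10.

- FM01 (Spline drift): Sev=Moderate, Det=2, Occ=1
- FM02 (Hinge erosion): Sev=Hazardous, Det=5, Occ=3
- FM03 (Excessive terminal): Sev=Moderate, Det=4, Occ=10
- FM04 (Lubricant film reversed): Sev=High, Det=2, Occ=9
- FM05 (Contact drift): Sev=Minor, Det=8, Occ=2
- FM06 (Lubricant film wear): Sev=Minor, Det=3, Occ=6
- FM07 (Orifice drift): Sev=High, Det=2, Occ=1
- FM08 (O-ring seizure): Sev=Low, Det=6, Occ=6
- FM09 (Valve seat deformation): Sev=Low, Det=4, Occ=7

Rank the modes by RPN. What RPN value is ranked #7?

32

RPN = Severity × Occurrence × Detection:
  FM01: 5 × 1 × 2 = 10
  FM02: 10 × 3 × 5 = 150
  FM03: 5 × 10 × 4 = 200
  FM04: 8 × 9 × 2 = 144
  FM05: 2 × 2 × 8 = 32
  FM06: 2 × 6 × 3 = 36
  FM07: 8 × 1 × 2 = 16
  FM08: 3 × 6 × 6 = 108
  FM09: 3 × 7 × 4 = 84
Sorted descending: 200, 150, 144, 108, 84, 36, 32, 16, 10.
The seventh-highest RPN is 32 (FM05).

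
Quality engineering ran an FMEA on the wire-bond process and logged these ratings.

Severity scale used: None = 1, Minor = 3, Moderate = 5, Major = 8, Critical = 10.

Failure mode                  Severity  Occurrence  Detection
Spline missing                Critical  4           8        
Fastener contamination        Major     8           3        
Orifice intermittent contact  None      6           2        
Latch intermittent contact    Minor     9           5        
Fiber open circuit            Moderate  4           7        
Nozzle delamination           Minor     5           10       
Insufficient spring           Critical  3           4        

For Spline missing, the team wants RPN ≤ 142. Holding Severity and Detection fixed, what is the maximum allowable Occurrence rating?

Spline missing: S=10, O=4, D=8 → current RPN = 320.
Fixed product = 80. Need 80 × O ≤ 142, so O ≤ 142/80 = 1.77.
Maximum integer Occurrence rating = 1 (gives RPN 80; O=2 would give 160 > 142).

1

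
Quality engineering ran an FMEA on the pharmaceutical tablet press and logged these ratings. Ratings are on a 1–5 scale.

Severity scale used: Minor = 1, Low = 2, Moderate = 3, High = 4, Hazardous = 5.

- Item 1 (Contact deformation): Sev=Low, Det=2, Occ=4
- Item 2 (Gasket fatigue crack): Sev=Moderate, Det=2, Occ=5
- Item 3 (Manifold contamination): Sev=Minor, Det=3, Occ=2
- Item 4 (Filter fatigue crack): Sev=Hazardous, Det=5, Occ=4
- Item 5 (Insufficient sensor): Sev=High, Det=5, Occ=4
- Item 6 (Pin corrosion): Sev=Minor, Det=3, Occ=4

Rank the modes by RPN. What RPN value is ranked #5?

12

RPN = Severity × Occurrence × Detection:
  Item 1: 2 × 4 × 2 = 16
  Item 2: 3 × 5 × 2 = 30
  Item 3: 1 × 2 × 3 = 6
  Item 4: 5 × 4 × 5 = 100
  Item 5: 4 × 4 × 5 = 80
  Item 6: 1 × 4 × 3 = 12
Sorted descending: 100, 80, 30, 16, 12, 6.
The fifth-highest RPN is 12 (Item 6).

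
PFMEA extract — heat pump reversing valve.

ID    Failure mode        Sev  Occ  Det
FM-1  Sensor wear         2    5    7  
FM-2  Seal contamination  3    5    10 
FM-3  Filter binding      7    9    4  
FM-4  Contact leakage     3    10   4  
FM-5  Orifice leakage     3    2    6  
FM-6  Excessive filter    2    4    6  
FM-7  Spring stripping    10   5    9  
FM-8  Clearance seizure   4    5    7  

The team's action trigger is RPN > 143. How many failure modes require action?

RPN = Severity × Occurrence × Detection:
  FM-1: 2 × 5 × 7 = 70
  FM-2: 3 × 5 × 10 = 150
  FM-3: 7 × 9 × 4 = 252
  FM-4: 3 × 10 × 4 = 120
  FM-5: 3 × 2 × 6 = 36
  FM-6: 2 × 4 × 6 = 48
  FM-7: 10 × 5 × 9 = 450
  FM-8: 4 × 5 × 7 = 140
Modes with RPN > 143: FM-2 (150), FM-3 (252), FM-7 (450) → 3.

3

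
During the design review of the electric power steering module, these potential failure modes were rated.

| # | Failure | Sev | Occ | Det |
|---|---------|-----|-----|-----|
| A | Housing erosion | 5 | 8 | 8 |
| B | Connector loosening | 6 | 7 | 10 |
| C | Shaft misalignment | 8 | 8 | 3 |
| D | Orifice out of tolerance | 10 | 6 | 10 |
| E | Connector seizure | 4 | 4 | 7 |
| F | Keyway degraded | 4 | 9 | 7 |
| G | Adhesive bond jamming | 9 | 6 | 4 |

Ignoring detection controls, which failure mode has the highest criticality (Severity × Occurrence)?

C

Criticality = Severity × Occurrence:
  A: 5 × 8 = 40
  B: 6 × 7 = 42
  C: 8 × 8 = 64
  D: 10 × 6 = 60
  E: 4 × 4 = 16
  F: 4 × 9 = 36
  G: 9 × 6 = 54
Highest criticality is 64 → C.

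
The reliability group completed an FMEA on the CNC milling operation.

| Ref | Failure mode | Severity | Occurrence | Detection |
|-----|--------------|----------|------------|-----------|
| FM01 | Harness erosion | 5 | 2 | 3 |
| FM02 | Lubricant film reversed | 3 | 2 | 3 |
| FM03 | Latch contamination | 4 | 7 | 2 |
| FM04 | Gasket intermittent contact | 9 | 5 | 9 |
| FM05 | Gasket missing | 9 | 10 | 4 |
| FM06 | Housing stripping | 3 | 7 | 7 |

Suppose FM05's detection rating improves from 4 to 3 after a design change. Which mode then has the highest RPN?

FM04

RPN = Severity × Occurrence × Detection:
  FM01: 5 × 2 × 3 = 30
  FM02: 3 × 2 × 3 = 18
  FM03: 4 × 7 × 2 = 56
  FM04: 9 × 5 × 9 = 405
  FM05: 9 × 10 × 4 = 360
  FM06: 3 × 7 × 7 = 147
After action: FM05 → 9 × 10 × 3 = 270.
Revised RPNs: FM04=405, FM05=270, FM06=147, FM03=56, FM01=30, FM02=18.
Highest is now FM04 (405).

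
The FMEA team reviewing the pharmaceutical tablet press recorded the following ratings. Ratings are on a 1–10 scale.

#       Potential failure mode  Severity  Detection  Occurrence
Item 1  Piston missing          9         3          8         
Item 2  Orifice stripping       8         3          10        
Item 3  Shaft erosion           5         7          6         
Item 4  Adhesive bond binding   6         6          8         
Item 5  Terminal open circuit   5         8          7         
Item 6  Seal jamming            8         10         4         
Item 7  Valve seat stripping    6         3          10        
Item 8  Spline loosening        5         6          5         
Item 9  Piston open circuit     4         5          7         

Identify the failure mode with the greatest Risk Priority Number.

Item 6

RPN = Severity × Occurrence × Detection:
  Item 1: 9 × 8 × 3 = 216
  Item 2: 8 × 10 × 3 = 240
  Item 3: 5 × 6 × 7 = 210
  Item 4: 6 × 8 × 6 = 288
  Item 5: 5 × 7 × 8 = 280
  Item 6: 8 × 4 × 10 = 320
  Item 7: 6 × 10 × 3 = 180
  Item 8: 5 × 5 × 6 = 150
  Item 9: 4 × 7 × 5 = 140
Highest RPN is 320 → Item 6.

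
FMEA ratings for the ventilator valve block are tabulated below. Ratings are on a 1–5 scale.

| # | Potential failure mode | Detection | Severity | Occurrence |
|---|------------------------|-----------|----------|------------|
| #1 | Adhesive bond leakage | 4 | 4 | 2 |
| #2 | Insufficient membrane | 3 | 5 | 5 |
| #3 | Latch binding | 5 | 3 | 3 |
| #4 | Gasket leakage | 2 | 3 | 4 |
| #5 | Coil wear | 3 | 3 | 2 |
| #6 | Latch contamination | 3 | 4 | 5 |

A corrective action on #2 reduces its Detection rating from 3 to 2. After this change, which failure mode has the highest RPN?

RPN = Severity × Occurrence × Detection:
  #1: 4 × 2 × 4 = 32
  #2: 5 × 5 × 3 = 75
  #3: 3 × 3 × 5 = 45
  #4: 3 × 4 × 2 = 24
  #5: 3 × 2 × 3 = 18
  #6: 4 × 5 × 3 = 60
After action: #2 → 5 × 5 × 2 = 50.
Revised RPNs: #6=60, #2=50, #3=45, #1=32, #4=24, #5=18.
Highest is now #6 (60).

#6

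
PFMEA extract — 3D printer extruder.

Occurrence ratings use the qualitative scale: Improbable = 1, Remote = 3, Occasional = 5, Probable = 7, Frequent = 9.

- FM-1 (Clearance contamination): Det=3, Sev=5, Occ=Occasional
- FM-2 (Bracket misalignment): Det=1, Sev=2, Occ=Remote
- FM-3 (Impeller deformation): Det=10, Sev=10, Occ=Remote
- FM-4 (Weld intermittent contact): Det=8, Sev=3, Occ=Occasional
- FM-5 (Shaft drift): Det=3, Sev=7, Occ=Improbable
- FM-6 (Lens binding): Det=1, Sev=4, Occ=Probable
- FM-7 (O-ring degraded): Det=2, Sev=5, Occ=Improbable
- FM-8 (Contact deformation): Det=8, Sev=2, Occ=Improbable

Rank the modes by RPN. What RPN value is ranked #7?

RPN = Severity × Occurrence × Detection:
  FM-1: 5 × 5 × 3 = 75
  FM-2: 2 × 3 × 1 = 6
  FM-3: 10 × 3 × 10 = 300
  FM-4: 3 × 5 × 8 = 120
  FM-5: 7 × 1 × 3 = 21
  FM-6: 4 × 7 × 1 = 28
  FM-7: 5 × 1 × 2 = 10
  FM-8: 2 × 1 × 8 = 16
Sorted descending: 300, 120, 75, 28, 21, 16, 10, 6.
The seventh-highest RPN is 10 (FM-7).

10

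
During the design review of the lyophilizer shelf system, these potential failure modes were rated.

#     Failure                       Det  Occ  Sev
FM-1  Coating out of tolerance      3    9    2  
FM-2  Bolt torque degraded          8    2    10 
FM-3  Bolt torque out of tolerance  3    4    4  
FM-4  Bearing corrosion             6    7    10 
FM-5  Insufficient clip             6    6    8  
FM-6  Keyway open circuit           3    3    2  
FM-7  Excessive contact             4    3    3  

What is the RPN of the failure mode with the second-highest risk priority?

RPN = Severity × Occurrence × Detection:
  FM-1: 2 × 9 × 3 = 54
  FM-2: 10 × 2 × 8 = 160
  FM-3: 4 × 4 × 3 = 48
  FM-4: 10 × 7 × 6 = 420
  FM-5: 8 × 6 × 6 = 288
  FM-6: 2 × 3 × 3 = 18
  FM-7: 3 × 3 × 4 = 36
Sorted descending: 420, 288, 160, 54, 48, 36, 18.
The second-highest RPN is 288 (FM-5).

288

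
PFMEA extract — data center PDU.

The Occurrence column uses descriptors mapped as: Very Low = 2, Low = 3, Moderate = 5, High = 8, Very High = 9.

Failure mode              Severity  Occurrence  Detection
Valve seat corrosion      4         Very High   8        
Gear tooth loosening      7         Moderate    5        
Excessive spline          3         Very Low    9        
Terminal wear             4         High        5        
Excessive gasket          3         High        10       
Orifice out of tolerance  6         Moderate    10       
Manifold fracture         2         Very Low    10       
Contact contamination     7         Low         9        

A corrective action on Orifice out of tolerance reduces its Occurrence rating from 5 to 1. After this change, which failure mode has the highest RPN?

Valve seat corrosion

RPN = Severity × Occurrence × Detection:
  Valve seat corrosion: 4 × 9 × 8 = 288
  Gear tooth loosening: 7 × 5 × 5 = 175
  Excessive spline: 3 × 2 × 9 = 54
  Terminal wear: 4 × 8 × 5 = 160
  Excessive gasket: 3 × 8 × 10 = 240
  Orifice out of tolerance: 6 × 5 × 10 = 300
  Manifold fracture: 2 × 2 × 10 = 40
  Contact contamination: 7 × 3 × 9 = 189
After action: Orifice out of tolerance → 6 × 1 × 10 = 60.
Revised RPNs: Valve seat corrosion=288, Excessive gasket=240, Contact contamination=189, Gear tooth loosening=175, Terminal wear=160, Orifice out of tolerance=60, Excessive spline=54, Manifold fracture=40.
Highest is now Valve seat corrosion (288).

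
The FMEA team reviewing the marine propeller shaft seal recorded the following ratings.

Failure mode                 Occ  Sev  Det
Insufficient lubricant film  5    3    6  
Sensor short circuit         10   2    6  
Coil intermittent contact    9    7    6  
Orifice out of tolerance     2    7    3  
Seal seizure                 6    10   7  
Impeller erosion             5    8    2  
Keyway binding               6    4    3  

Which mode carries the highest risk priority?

Seal seizure

RPN = Severity × Occurrence × Detection:
  Insufficient lubricant film: 3 × 5 × 6 = 90
  Sensor short circuit: 2 × 10 × 6 = 120
  Coil intermittent contact: 7 × 9 × 6 = 378
  Orifice out of tolerance: 7 × 2 × 3 = 42
  Seal seizure: 10 × 6 × 7 = 420
  Impeller erosion: 8 × 5 × 2 = 80
  Keyway binding: 4 × 6 × 3 = 72
Highest RPN is 420 → Seal seizure.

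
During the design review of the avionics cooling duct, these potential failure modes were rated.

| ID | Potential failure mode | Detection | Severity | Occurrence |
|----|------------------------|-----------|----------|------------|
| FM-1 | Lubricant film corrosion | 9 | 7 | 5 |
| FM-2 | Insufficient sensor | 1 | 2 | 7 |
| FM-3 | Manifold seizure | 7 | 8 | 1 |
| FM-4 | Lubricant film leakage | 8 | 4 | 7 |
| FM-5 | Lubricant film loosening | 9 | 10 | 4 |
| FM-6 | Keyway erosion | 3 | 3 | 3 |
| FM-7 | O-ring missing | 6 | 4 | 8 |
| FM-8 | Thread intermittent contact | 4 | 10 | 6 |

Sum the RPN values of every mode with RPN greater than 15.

RPN = Severity × Occurrence × Detection:
  FM-1: 7 × 5 × 9 = 315
  FM-2: 2 × 7 × 1 = 14
  FM-3: 8 × 1 × 7 = 56
  FM-4: 4 × 7 × 8 = 224
  FM-5: 10 × 4 × 9 = 360
  FM-6: 3 × 3 × 3 = 27
  FM-7: 4 × 8 × 6 = 192
  FM-8: 10 × 6 × 4 = 240
RPN > 15: FM-1 (315), FM-3 (56), FM-4 (224), FM-5 (360), FM-6 (27), FM-7 (192), FM-8 (240).
Sum: 315 + 56 + 224 + 360 + 27 + 192 + 240 = 1414.

1414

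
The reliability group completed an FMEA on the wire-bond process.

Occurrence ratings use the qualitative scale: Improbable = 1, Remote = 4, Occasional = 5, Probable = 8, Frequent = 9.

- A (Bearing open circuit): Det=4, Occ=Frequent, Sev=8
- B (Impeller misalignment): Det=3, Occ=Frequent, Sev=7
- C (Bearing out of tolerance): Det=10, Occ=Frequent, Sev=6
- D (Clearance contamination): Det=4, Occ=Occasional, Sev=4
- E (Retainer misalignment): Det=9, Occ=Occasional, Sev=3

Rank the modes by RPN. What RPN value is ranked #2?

288

RPN = Severity × Occurrence × Detection:
  A: 8 × 9 × 4 = 288
  B: 7 × 9 × 3 = 189
  C: 6 × 9 × 10 = 540
  D: 4 × 5 × 4 = 80
  E: 3 × 5 × 9 = 135
Sorted descending: 540, 288, 189, 135, 80.
The second-highest RPN is 288 (A).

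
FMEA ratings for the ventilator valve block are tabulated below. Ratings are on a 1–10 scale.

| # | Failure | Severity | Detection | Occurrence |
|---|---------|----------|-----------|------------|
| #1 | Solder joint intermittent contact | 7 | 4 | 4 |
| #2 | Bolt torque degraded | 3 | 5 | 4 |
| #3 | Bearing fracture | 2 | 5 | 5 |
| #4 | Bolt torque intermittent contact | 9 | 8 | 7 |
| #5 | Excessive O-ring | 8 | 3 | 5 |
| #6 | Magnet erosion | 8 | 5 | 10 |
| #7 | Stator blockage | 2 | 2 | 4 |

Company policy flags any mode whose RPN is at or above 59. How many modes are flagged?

5

RPN = Severity × Occurrence × Detection:
  #1: 7 × 4 × 4 = 112
  #2: 3 × 4 × 5 = 60
  #3: 2 × 5 × 5 = 50
  #4: 9 × 7 × 8 = 504
  #5: 8 × 5 × 3 = 120
  #6: 8 × 10 × 5 = 400
  #7: 2 × 4 × 2 = 16
Modes with RPN ≥ 59: #1 (112), #2 (60), #4 (504), #5 (120), #6 (400) → 5.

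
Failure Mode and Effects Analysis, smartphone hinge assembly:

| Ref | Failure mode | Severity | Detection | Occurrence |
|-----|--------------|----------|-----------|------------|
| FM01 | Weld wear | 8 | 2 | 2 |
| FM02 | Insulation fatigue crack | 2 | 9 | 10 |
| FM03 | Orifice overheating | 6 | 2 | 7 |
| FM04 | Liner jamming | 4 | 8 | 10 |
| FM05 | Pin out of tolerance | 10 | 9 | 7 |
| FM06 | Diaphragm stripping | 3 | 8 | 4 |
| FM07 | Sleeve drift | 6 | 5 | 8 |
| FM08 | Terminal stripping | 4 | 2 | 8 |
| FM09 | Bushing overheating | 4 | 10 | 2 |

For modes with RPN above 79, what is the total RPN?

RPN = Severity × Occurrence × Detection:
  FM01: 8 × 2 × 2 = 32
  FM02: 2 × 10 × 9 = 180
  FM03: 6 × 7 × 2 = 84
  FM04: 4 × 10 × 8 = 320
  FM05: 10 × 7 × 9 = 630
  FM06: 3 × 4 × 8 = 96
  FM07: 6 × 8 × 5 = 240
  FM08: 4 × 8 × 2 = 64
  FM09: 4 × 2 × 10 = 80
RPN > 79: FM02 (180), FM03 (84), FM04 (320), FM05 (630), FM06 (96), FM07 (240), FM09 (80).
Sum: 180 + 84 + 320 + 630 + 96 + 240 + 80 = 1630.

1630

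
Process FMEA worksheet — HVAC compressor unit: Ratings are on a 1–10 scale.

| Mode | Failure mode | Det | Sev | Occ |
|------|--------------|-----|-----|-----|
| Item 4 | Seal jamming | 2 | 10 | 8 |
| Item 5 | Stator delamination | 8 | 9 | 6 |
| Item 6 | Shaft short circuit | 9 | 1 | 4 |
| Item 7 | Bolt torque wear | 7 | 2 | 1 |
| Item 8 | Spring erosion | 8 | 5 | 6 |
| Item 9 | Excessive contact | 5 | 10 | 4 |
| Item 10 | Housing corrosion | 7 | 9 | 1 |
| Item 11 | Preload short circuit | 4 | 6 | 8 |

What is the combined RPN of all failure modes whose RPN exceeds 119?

1224

RPN = Severity × Occurrence × Detection:
  Item 4: 10 × 8 × 2 = 160
  Item 5: 9 × 6 × 8 = 432
  Item 6: 1 × 4 × 9 = 36
  Item 7: 2 × 1 × 7 = 14
  Item 8: 5 × 6 × 8 = 240
  Item 9: 10 × 4 × 5 = 200
  Item 10: 9 × 1 × 7 = 63
  Item 11: 6 × 8 × 4 = 192
RPN > 119: Item 4 (160), Item 5 (432), Item 8 (240), Item 9 (200), Item 11 (192).
Sum: 160 + 432 + 240 + 200 + 192 = 1224.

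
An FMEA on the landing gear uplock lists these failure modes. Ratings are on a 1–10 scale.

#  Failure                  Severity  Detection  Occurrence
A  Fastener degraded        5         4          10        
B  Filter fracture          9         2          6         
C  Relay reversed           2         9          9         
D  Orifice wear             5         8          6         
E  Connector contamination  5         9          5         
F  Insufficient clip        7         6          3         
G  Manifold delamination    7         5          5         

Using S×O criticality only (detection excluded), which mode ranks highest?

Criticality = Severity × Occurrence:
  A: 5 × 10 = 50
  B: 9 × 6 = 54
  C: 2 × 9 = 18
  D: 5 × 6 = 30
  E: 5 × 5 = 25
  F: 7 × 3 = 21
  G: 7 × 5 = 35
Highest criticality is 54 → B.

B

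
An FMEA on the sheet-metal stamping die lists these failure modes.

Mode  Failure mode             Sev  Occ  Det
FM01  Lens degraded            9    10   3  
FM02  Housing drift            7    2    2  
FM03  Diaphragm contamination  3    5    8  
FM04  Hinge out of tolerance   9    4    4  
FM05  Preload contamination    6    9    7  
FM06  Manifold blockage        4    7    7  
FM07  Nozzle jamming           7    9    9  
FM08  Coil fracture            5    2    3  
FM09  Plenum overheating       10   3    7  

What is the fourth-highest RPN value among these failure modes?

RPN = Severity × Occurrence × Detection:
  FM01: 9 × 10 × 3 = 270
  FM02: 7 × 2 × 2 = 28
  FM03: 3 × 5 × 8 = 120
  FM04: 9 × 4 × 4 = 144
  FM05: 6 × 9 × 7 = 378
  FM06: 4 × 7 × 7 = 196
  FM07: 7 × 9 × 9 = 567
  FM08: 5 × 2 × 3 = 30
  FM09: 10 × 3 × 7 = 210
Sorted descending: 567, 378, 270, 210, 196, 144, 120, 30, 28.
The fourth-highest RPN is 210 (FM09).

210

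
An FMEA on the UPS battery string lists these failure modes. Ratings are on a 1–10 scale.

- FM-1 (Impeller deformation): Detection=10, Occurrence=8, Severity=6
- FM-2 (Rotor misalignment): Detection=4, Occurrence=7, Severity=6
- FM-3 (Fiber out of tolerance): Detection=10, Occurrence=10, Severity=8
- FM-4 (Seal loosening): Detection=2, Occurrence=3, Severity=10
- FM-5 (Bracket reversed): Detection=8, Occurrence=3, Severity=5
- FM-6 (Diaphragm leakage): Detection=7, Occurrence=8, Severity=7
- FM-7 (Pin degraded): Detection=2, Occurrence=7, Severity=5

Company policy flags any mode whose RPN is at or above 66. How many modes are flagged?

RPN = Severity × Occurrence × Detection:
  FM-1: 6 × 8 × 10 = 480
  FM-2: 6 × 7 × 4 = 168
  FM-3: 8 × 10 × 10 = 800
  FM-4: 10 × 3 × 2 = 60
  FM-5: 5 × 3 × 8 = 120
  FM-6: 7 × 8 × 7 = 392
  FM-7: 5 × 7 × 2 = 70
Modes with RPN ≥ 66: FM-1 (480), FM-2 (168), FM-3 (800), FM-5 (120), FM-6 (392), FM-7 (70) → 6.

6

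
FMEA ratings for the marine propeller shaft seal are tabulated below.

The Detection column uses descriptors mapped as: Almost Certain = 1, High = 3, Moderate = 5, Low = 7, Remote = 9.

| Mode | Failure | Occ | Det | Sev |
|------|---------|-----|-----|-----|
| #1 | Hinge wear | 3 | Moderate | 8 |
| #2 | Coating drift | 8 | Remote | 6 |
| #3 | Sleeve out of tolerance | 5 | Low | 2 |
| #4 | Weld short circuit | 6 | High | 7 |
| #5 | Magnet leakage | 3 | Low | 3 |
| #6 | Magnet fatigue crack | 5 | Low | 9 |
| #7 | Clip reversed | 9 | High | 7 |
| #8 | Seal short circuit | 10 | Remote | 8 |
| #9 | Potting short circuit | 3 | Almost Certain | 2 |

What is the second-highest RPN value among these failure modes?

RPN = Severity × Occurrence × Detection:
  #1: 8 × 3 × 5 = 120
  #2: 6 × 8 × 9 = 432
  #3: 2 × 5 × 7 = 70
  #4: 7 × 6 × 3 = 126
  #5: 3 × 3 × 7 = 63
  #6: 9 × 5 × 7 = 315
  #7: 7 × 9 × 3 = 189
  #8: 8 × 10 × 9 = 720
  #9: 2 × 3 × 1 = 6
Sorted descending: 720, 432, 315, 189, 126, 120, 70, 63, 6.
The second-highest RPN is 432 (#2).

432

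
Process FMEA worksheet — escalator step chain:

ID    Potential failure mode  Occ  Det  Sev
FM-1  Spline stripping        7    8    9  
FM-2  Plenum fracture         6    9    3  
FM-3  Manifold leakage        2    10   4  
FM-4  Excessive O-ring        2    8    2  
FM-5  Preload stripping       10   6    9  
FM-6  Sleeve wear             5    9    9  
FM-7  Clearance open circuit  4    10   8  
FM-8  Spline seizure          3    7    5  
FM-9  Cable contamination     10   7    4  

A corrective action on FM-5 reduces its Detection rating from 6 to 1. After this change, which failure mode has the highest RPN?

FM-1

RPN = Severity × Occurrence × Detection:
  FM-1: 9 × 7 × 8 = 504
  FM-2: 3 × 6 × 9 = 162
  FM-3: 4 × 2 × 10 = 80
  FM-4: 2 × 2 × 8 = 32
  FM-5: 9 × 10 × 6 = 540
  FM-6: 9 × 5 × 9 = 405
  FM-7: 8 × 4 × 10 = 320
  FM-8: 5 × 3 × 7 = 105
  FM-9: 4 × 10 × 7 = 280
After action: FM-5 → 9 × 10 × 1 = 90.
Revised RPNs: FM-1=504, FM-6=405, FM-7=320, FM-9=280, FM-2=162, FM-8=105, FM-5=90, FM-3=80, FM-4=32.
Highest is now FM-1 (504).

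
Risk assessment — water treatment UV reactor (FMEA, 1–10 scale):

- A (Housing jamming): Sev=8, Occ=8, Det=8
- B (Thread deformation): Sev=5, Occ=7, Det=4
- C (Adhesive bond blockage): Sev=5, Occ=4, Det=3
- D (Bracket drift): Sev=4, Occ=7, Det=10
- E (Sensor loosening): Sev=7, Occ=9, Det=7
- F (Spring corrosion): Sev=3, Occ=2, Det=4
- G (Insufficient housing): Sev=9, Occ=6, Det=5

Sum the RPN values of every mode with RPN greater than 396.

RPN = Severity × Occurrence × Detection:
  A: 8 × 8 × 8 = 512
  B: 5 × 7 × 4 = 140
  C: 5 × 4 × 3 = 60
  D: 4 × 7 × 10 = 280
  E: 7 × 9 × 7 = 441
  F: 3 × 2 × 4 = 24
  G: 9 × 6 × 5 = 270
RPN > 396: A (512), E (441).
Sum: 512 + 441 = 953.

953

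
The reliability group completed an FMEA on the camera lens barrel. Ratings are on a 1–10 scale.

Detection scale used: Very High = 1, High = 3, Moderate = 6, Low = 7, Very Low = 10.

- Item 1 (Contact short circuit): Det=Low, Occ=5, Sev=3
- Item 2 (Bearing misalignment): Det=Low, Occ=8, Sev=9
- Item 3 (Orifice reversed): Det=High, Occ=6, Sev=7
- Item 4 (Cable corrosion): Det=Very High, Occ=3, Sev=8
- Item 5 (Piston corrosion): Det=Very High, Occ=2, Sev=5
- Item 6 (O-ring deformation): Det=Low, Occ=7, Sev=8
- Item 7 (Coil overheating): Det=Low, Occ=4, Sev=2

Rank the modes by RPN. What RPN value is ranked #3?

RPN = Severity × Occurrence × Detection:
  Item 1: 3 × 5 × 7 = 105
  Item 2: 9 × 8 × 7 = 504
  Item 3: 7 × 6 × 3 = 126
  Item 4: 8 × 3 × 1 = 24
  Item 5: 5 × 2 × 1 = 10
  Item 6: 8 × 7 × 7 = 392
  Item 7: 2 × 4 × 7 = 56
Sorted descending: 504, 392, 126, 105, 56, 24, 10.
The third-highest RPN is 126 (Item 3).

126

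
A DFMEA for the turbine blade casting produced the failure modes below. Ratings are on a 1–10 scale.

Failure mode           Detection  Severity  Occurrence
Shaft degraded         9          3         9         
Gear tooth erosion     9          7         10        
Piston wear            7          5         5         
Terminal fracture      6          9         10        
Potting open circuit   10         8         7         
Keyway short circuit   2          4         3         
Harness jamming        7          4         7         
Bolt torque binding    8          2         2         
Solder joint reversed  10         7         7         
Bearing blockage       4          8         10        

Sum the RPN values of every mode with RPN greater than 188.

2979

RPN = Severity × Occurrence × Detection:
  Shaft degraded: 3 × 9 × 9 = 243
  Gear tooth erosion: 7 × 10 × 9 = 630
  Piston wear: 5 × 5 × 7 = 175
  Terminal fracture: 9 × 10 × 6 = 540
  Potting open circuit: 8 × 7 × 10 = 560
  Keyway short circuit: 4 × 3 × 2 = 24
  Harness jamming: 4 × 7 × 7 = 196
  Bolt torque binding: 2 × 2 × 8 = 32
  Solder joint reversed: 7 × 7 × 10 = 490
  Bearing blockage: 8 × 10 × 4 = 320
RPN > 188: Shaft degraded (243), Gear tooth erosion (630), Terminal fracture (540), Potting open circuit (560), Harness jamming (196), Solder joint reversed (490), Bearing blockage (320).
Sum: 243 + 630 + 540 + 560 + 196 + 490 + 320 = 2979.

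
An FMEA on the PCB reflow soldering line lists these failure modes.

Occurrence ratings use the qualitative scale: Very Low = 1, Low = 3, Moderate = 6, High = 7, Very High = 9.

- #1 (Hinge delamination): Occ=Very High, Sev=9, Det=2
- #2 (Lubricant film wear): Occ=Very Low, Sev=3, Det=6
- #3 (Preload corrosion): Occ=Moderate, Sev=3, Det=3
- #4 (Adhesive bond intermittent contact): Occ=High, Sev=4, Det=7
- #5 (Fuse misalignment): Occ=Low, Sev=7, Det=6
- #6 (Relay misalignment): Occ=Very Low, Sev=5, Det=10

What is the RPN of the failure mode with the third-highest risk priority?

126

RPN = Severity × Occurrence × Detection:
  #1: 9 × 9 × 2 = 162
  #2: 3 × 1 × 6 = 18
  #3: 3 × 6 × 3 = 54
  #4: 4 × 7 × 7 = 196
  #5: 7 × 3 × 6 = 126
  #6: 5 × 1 × 10 = 50
Sorted descending: 196, 162, 126, 54, 50, 18.
The third-highest RPN is 126 (#5).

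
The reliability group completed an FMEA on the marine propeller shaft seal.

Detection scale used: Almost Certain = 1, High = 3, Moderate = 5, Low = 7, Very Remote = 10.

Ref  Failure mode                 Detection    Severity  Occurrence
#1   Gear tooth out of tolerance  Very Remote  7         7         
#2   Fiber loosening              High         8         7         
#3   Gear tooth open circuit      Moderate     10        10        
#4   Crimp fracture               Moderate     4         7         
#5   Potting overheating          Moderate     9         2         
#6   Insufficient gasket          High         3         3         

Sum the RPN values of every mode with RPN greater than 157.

RPN = Severity × Occurrence × Detection:
  #1: 7 × 7 × 10 = 490
  #2: 8 × 7 × 3 = 168
  #3: 10 × 10 × 5 = 500
  #4: 4 × 7 × 5 = 140
  #5: 9 × 2 × 5 = 90
  #6: 3 × 3 × 3 = 27
RPN > 157: #1 (490), #2 (168), #3 (500).
Sum: 490 + 168 + 500 = 1158.

1158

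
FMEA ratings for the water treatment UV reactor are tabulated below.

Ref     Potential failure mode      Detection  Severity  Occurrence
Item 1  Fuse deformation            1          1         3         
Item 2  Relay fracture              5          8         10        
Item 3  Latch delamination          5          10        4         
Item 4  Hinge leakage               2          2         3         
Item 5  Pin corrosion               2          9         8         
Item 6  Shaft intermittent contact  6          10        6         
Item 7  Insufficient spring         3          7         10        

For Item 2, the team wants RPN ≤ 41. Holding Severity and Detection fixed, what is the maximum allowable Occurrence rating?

1

Item 2: S=8, O=10, D=5 → current RPN = 400.
Fixed product = 40. Need 40 × O ≤ 41, so O ≤ 41/40 = 1.02.
Maximum integer Occurrence rating = 1 (gives RPN 40; O=2 would give 80 > 41).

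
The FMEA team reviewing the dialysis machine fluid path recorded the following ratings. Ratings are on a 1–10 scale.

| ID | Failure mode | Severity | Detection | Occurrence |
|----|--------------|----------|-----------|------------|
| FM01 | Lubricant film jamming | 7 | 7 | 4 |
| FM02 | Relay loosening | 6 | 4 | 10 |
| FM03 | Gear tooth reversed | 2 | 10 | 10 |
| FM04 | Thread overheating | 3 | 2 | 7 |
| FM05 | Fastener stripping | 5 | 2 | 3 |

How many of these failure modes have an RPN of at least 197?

RPN = Severity × Occurrence × Detection:
  FM01: 7 × 4 × 7 = 196
  FM02: 6 × 10 × 4 = 240
  FM03: 2 × 10 × 10 = 200
  FM04: 3 × 7 × 2 = 42
  FM05: 5 × 3 × 2 = 30
Modes with RPN ≥ 197: FM02 (240), FM03 (200) → 2.

2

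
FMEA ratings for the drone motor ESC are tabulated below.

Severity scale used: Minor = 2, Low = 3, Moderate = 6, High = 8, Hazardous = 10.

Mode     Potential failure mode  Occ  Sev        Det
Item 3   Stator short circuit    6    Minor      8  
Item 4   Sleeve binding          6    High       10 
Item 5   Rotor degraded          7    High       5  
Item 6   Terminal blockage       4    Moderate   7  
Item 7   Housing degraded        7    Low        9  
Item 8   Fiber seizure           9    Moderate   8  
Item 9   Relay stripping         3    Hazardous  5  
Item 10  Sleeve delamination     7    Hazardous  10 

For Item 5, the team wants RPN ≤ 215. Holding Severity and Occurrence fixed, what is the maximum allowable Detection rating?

Item 5: S=8, O=7, D=5 → current RPN = 280.
Fixed product = 56. Need 56 × D ≤ 215, so D ≤ 215/56 = 3.84.
Maximum integer Detection rating = 3 (gives RPN 168; D=4 would give 224 > 215).

3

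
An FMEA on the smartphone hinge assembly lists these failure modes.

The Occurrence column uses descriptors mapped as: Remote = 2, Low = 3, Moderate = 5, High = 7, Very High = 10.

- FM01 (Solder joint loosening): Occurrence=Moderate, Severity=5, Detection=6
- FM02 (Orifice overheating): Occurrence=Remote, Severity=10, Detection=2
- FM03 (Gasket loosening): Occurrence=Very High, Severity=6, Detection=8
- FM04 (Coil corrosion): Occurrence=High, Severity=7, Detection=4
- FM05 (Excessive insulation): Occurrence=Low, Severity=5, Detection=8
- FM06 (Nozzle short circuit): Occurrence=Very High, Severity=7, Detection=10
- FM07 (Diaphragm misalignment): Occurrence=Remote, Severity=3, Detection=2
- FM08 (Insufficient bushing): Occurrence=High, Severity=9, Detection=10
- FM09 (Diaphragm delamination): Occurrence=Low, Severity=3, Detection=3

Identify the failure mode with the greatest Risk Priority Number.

FM06

RPN = Severity × Occurrence × Detection:
  FM01: 5 × 5 × 6 = 150
  FM02: 10 × 2 × 2 = 40
  FM03: 6 × 10 × 8 = 480
  FM04: 7 × 7 × 4 = 196
  FM05: 5 × 3 × 8 = 120
  FM06: 7 × 10 × 10 = 700
  FM07: 3 × 2 × 2 = 12
  FM08: 9 × 7 × 10 = 630
  FM09: 3 × 3 × 3 = 27
Highest RPN is 700 → FM06.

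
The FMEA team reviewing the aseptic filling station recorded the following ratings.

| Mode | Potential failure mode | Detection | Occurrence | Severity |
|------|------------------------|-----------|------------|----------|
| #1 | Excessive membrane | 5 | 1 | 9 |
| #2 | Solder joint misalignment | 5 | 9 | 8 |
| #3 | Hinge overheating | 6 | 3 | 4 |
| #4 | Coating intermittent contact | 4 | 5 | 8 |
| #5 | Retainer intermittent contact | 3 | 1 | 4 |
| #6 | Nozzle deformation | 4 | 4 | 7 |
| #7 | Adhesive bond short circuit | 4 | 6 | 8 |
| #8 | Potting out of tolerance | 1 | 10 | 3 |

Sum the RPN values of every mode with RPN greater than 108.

RPN = Severity × Occurrence × Detection:
  #1: 9 × 1 × 5 = 45
  #2: 8 × 9 × 5 = 360
  #3: 4 × 3 × 6 = 72
  #4: 8 × 5 × 4 = 160
  #5: 4 × 1 × 3 = 12
  #6: 7 × 4 × 4 = 112
  #7: 8 × 6 × 4 = 192
  #8: 3 × 10 × 1 = 30
RPN > 108: #2 (360), #4 (160), #6 (112), #7 (192).
Sum: 360 + 160 + 112 + 192 = 824.

824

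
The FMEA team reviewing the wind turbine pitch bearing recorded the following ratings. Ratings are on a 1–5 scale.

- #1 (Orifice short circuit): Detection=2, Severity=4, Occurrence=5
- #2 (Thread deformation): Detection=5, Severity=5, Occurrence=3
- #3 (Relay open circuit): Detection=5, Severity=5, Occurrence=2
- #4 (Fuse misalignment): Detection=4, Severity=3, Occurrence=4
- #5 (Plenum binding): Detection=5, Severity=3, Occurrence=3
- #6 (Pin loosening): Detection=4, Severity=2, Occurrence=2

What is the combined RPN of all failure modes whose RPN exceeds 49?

125

RPN = Severity × Occurrence × Detection:
  #1: 4 × 5 × 2 = 40
  #2: 5 × 3 × 5 = 75
  #3: 5 × 2 × 5 = 50
  #4: 3 × 4 × 4 = 48
  #5: 3 × 3 × 5 = 45
  #6: 2 × 2 × 4 = 16
RPN > 49: #2 (75), #3 (50).
Sum: 75 + 50 = 125.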